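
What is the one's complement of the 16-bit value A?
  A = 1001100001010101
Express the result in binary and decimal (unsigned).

Flip each bit (0->1, 1->0):
  1001100001010101
  0110011110101010

Answer: 0110011110101010 (26538)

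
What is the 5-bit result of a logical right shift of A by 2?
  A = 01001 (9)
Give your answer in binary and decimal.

Logical shift right by 2: drop the bottom 2 bit(s), prepend 2 zero(s) on the left.
  01001  ->  keep [010], discard [01], prepend 00
= 00010

Answer: 00010 (2)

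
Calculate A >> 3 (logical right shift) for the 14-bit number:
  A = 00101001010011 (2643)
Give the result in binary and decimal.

Logical shift right by 3: drop the bottom 3 bit(s), prepend 3 zero(s) on the left.
  00101001010011  ->  keep [00101001010], discard [011], prepend 000
= 00000101001010

Answer: 00000101001010 (330)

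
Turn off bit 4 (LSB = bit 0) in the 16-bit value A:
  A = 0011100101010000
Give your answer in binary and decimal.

Mask = ~(1 << 4) = 1111111111101111
Bit 4 of A is 1, so AND-ing with the mask clears it to 0.
  0011100101010000
& 1111111111101111
------------------
  0011100101000000

Answer: 0011100101000000 (14656)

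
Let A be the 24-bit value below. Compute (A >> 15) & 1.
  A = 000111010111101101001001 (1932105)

Bit 15 is the 16th from the right.
  000111010111101101001001
          ^
That bit is 0.

Answer: 0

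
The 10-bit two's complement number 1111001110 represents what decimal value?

MSB is 1, so the value is negative. Find the magnitude:
1. Invert bits:  0000110001
2. Add 1:        0000110010  = 50
3. Apply sign:   -50

Answer: -50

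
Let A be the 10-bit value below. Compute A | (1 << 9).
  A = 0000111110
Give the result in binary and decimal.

Mask = 1 << 9 = 1000000000
Bit 9 of A is 0, so OR-ing with the mask flips it to 1.
  0000111110
| 1000000000
------------
  1000111110

Answer: 1000111110 (574)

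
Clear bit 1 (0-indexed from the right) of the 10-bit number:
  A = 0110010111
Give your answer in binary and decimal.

Mask = ~(1 << 1) = 1111111101
Bit 1 of A is 1, so AND-ing with the mask clears it to 0.
  0110010111
& 1111111101
------------
  0110010101

Answer: 0110010101 (405)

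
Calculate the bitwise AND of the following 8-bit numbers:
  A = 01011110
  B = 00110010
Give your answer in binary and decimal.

Apply & to each column (1 only where both bits are 1):
  01011110
& 00110010
----------
  00010010

Answer: 00010010 (18)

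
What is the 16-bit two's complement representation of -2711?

1. Binary of +2711:  0000101010010111
2. Invert bits:     1111010101101000
3. Add 1:           1111010101101001

Answer: 1111010101101001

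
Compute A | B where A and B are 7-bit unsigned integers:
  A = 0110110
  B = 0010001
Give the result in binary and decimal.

Apply | to each column (1 where either bit is 1):
  0110110
| 0010001
---------
  0110111

Answer: 0110111 (55)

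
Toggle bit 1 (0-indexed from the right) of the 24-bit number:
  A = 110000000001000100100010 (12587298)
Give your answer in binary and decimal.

Mask = 1 << 1 = 000000000000000000000010
Bit 1 of A is 1; XOR with the mask flips it to 0.
  110000000001000100100010
^ 000000000000000000000010
--------------------------
  110000000001000100100000

Answer: 110000000001000100100000 (12587296)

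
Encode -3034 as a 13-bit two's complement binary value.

1. Binary of +3034:  0101111011010
2. Invert bits:     1010000100101
3. Add 1:           1010000100110

Answer: 1010000100110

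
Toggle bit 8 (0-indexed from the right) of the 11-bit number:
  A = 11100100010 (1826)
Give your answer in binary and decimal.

Mask = 1 << 8 = 00100000000
Bit 8 of A is 1; XOR with the mask flips it to 0.
  11100100010
^ 00100000000
-------------
  11000100010

Answer: 11000100010 (1570)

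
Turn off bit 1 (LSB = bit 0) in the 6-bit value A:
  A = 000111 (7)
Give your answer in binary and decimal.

Mask = ~(1 << 1) = 111101
Bit 1 of A is 1, so AND-ing with the mask clears it to 0.
  000111
& 111101
--------
  000101

Answer: 000101 (5)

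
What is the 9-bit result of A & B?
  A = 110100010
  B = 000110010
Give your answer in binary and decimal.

Apply & to each column (1 only where both bits are 1):
  110100010
& 000110010
-----------
  000100010

Answer: 000100010 (34)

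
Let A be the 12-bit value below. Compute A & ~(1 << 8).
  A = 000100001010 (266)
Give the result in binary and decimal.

Mask = ~(1 << 8) = 111011111111
Bit 8 of A is 1, so AND-ing with the mask clears it to 0.
  000100001010
& 111011111111
--------------
  000000001010

Answer: 000000001010 (10)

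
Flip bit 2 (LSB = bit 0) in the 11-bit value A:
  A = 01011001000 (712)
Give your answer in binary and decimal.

Mask = 1 << 2 = 00000000100
Bit 2 of A is 0; XOR with the mask flips it to 1.
  01011001000
^ 00000000100
-------------
  01011001100

Answer: 01011001100 (716)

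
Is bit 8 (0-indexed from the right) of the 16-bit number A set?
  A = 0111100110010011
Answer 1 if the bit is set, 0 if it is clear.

Bit 8 is the 9th from the right.
  0111100110010011
         ^
That bit is 1.

Answer: 1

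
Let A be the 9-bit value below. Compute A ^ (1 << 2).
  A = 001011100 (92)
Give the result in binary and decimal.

Mask = 1 << 2 = 000000100
Bit 2 of A is 1; XOR with the mask flips it to 0.
  001011100
^ 000000100
-----------
  001011000

Answer: 001011000 (88)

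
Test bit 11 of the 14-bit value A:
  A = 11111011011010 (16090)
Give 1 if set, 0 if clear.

Bit 11 is the 12th from the right.
  11111011011010
    ^
That bit is 1.

Answer: 1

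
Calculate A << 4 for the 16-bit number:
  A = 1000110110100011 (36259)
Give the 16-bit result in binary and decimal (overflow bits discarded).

Shift left by 4: drop the top 4 bit(s), append 4 zero(s) on the right.
  1000110110100011  ->  discard [1000], keep [110110100011], append 0000
= 1101101000110000

Answer: 1101101000110000 (55856)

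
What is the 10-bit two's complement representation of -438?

1. Binary of +438:  0110110110
2. Invert bits:     1001001001
3. Add 1:           1001001010

Answer: 1001001010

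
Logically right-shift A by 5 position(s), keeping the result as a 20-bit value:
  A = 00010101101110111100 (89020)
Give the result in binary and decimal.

Logical shift right by 5: drop the bottom 5 bit(s), prepend 5 zero(s) on the left.
  00010101101110111100  ->  keep [000101011011101], discard [11100], prepend 00000
= 00000000101011011101

Answer: 00000000101011011101 (2781)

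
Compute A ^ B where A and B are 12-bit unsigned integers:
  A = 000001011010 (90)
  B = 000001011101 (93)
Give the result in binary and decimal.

Apply ^ to each column (1 where bits differ):
  000001011010
^ 000001011101
--------------
  000000000111

Answer: 000000000111 (7)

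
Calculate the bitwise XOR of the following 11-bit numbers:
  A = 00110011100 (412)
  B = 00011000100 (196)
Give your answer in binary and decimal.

Apply ^ to each column (1 where bits differ):
  00110011100
^ 00011000100
-------------
  00101011000

Answer: 00101011000 (344)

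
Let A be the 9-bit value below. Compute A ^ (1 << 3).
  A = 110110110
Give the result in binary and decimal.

Mask = 1 << 3 = 000001000
Bit 3 of A is 0; XOR with the mask flips it to 1.
  110110110
^ 000001000
-----------
  110111110

Answer: 110111110 (446)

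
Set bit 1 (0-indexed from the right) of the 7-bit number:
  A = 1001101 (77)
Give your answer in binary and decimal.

Mask = 1 << 1 = 0000010
Bit 1 of A is 0, so OR-ing with the mask flips it to 1.
  1001101
| 0000010
---------
  1001111

Answer: 1001111 (79)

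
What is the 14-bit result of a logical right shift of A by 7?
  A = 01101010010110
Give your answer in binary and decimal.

Logical shift right by 7: drop the bottom 7 bit(s), prepend 7 zero(s) on the left.
  01101010010110  ->  keep [0110101], discard [0010110], prepend 0000000
= 00000000110101

Answer: 00000000110101 (53)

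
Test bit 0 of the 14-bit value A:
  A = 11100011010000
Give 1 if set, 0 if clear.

Bit 0 is the 1st from the right.
  11100011010000
               ^
That bit is 0.

Answer: 0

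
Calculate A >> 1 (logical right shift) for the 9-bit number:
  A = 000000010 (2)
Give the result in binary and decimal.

Logical shift right by 1: drop the bottom 1 bit(s), prepend 1 zero(s) on the left.
  000000010  ->  keep [00000001], discard [0], prepend 0
= 000000001

Answer: 000000001 (1)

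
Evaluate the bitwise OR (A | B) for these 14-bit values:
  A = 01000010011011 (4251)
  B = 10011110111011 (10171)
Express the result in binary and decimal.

Apply | to each column (1 where either bit is 1):
  01000010011011
| 10011110111011
----------------
  11011110111011

Answer: 11011110111011 (14267)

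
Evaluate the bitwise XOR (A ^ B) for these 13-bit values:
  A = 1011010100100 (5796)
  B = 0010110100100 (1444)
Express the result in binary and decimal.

Apply ^ to each column (1 where bits differ):
  1011010100100
^ 0010110100100
---------------
  1001100000000

Answer: 1001100000000 (4864)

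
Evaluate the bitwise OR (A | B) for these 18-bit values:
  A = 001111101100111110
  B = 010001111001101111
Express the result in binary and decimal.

Apply | to each column (1 where either bit is 1):
  001111101100111110
| 010001111001101111
--------------------
  011111111101111111

Answer: 011111111101111111 (130943)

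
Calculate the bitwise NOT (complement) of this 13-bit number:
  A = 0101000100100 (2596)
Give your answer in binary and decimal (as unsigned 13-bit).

Flip each bit (0->1, 1->0):
  0101000100100
  1010111011011

Answer: 1010111011011 (5595)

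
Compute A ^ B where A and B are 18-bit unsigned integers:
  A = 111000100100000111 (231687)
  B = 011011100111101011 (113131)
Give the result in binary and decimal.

Apply ^ to each column (1 where bits differ):
  111000100100000111
^ 011011100111101011
--------------------
  100011000011101100

Answer: 100011000011101100 (143596)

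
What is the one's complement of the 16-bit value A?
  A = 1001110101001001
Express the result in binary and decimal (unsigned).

Flip each bit (0->1, 1->0):
  1001110101001001
  0110001010110110

Answer: 0110001010110110 (25270)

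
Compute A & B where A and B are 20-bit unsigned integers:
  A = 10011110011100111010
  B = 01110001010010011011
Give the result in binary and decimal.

Apply & to each column (1 only where both bits are 1):
  10011110011100111010
& 01110001010010011011
----------------------
  00010000010000011010

Answer: 00010000010000011010 (66586)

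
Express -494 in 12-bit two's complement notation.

1. Binary of +494:  000111101110
2. Invert bits:     111000010001
3. Add 1:           111000010010

Answer: 111000010010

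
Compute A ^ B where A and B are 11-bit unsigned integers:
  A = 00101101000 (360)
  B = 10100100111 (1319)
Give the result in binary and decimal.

Apply ^ to each column (1 where bits differ):
  00101101000
^ 10100100111
-------------
  10001001111

Answer: 10001001111 (1103)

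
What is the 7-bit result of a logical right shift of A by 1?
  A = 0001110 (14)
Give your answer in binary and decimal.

Logical shift right by 1: drop the bottom 1 bit(s), prepend 1 zero(s) on the left.
  0001110  ->  keep [000111], discard [0], prepend 0
= 0000111

Answer: 0000111 (7)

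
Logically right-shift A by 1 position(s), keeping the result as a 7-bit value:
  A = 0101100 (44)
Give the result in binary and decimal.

Logical shift right by 1: drop the bottom 1 bit(s), prepend 1 zero(s) on the left.
  0101100  ->  keep [010110], discard [0], prepend 0
= 0010110

Answer: 0010110 (22)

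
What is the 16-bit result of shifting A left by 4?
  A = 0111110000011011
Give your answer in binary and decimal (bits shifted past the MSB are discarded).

Shift left by 4: drop the top 4 bit(s), append 4 zero(s) on the right.
  0111110000011011  ->  discard [0111], keep [110000011011], append 0000
= 1100000110110000

Answer: 1100000110110000 (49584)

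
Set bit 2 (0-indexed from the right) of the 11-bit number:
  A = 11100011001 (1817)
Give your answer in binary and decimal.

Mask = 1 << 2 = 00000000100
Bit 2 of A is 0, so OR-ing with the mask flips it to 1.
  11100011001
| 00000000100
-------------
  11100011101

Answer: 11100011101 (1821)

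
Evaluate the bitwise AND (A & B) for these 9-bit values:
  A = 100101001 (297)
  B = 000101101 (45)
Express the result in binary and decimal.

Apply & to each column (1 only where both bits are 1):
  100101001
& 000101101
-----------
  000101001

Answer: 000101001 (41)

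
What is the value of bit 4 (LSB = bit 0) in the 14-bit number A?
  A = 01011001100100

Bit 4 is the 5th from the right.
  01011001100100
           ^
That bit is 0.

Answer: 0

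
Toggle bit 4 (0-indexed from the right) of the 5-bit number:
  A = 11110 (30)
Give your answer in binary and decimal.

Mask = 1 << 4 = 10000
Bit 4 of A is 1; XOR with the mask flips it to 0.
  11110
^ 10000
-------
  01110

Answer: 01110 (14)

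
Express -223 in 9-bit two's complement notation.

1. Binary of +223:  011011111
2. Invert bits:     100100000
3. Add 1:           100100001

Answer: 100100001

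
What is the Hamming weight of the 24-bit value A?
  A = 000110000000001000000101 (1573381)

000110000000001000000101
1-bits at positions (from bit 0 = LSB): 0, 2, 9, 19, 20
Count = 5

Answer: 5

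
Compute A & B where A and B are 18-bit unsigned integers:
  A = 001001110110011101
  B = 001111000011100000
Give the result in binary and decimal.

Apply & to each column (1 only where both bits are 1):
  001001110110011101
& 001111000011100000
--------------------
  001001000010000000

Answer: 001001000010000000 (36992)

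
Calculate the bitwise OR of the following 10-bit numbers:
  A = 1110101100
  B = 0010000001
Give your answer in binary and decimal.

Apply | to each column (1 where either bit is 1):
  1110101100
| 0010000001
------------
  1110101101

Answer: 1110101101 (941)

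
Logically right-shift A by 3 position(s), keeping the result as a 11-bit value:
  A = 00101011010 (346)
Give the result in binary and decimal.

Logical shift right by 3: drop the bottom 3 bit(s), prepend 3 zero(s) on the left.
  00101011010  ->  keep [00101011], discard [010], prepend 000
= 00000101011

Answer: 00000101011 (43)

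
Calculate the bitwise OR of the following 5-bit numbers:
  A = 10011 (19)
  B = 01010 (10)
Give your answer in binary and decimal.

Apply | to each column (1 where either bit is 1):
  10011
| 01010
-------
  11011

Answer: 11011 (27)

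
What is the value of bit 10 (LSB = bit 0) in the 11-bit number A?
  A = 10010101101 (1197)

Bit 10 is the 11th from the right.
  10010101101
  ^
That bit is 1.

Answer: 1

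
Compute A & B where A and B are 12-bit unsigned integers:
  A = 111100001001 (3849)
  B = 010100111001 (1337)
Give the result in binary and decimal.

Apply & to each column (1 only where both bits are 1):
  111100001001
& 010100111001
--------------
  010100001001

Answer: 010100001001 (1289)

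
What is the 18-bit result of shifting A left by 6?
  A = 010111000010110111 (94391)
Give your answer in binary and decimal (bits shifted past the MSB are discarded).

Shift left by 6: drop the top 6 bit(s), append 6 zero(s) on the right.
  010111000010110111  ->  discard [010111], keep [000010110111], append 000000
= 000010110111000000

Answer: 000010110111000000 (11712)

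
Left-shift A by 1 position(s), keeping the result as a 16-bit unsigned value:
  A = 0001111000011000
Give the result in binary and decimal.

Shift left by 1: drop the top 1 bit(s), append 1 zero(s) on the right.
  0001111000011000  ->  discard [0], keep [001111000011000], append 0
= 0011110000110000

Answer: 0011110000110000 (15408)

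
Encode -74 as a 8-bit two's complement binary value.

1. Binary of +74:  01001010
2. Invert bits:     10110101
3. Add 1:           10110110

Answer: 10110110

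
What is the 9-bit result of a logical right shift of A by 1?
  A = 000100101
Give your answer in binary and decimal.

Logical shift right by 1: drop the bottom 1 bit(s), prepend 1 zero(s) on the left.
  000100101  ->  keep [00010010], discard [1], prepend 0
= 000010010

Answer: 000010010 (18)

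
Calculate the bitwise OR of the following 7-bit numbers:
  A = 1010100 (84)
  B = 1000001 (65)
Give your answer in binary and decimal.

Apply | to each column (1 where either bit is 1):
  1010100
| 1000001
---------
  1010101

Answer: 1010101 (85)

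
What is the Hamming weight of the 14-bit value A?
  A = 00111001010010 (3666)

00111001010010
1-bits at positions (from bit 0 = LSB): 1, 4, 6, 9, 10, 11
Count = 6

Answer: 6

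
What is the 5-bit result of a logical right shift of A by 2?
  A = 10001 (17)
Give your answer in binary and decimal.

Logical shift right by 2: drop the bottom 2 bit(s), prepend 2 zero(s) on the left.
  10001  ->  keep [100], discard [01], prepend 00
= 00100

Answer: 00100 (4)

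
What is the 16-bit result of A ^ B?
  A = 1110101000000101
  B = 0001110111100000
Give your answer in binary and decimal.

Apply ^ to each column (1 where bits differ):
  1110101000000101
^ 0001110111100000
------------------
  1111011111100101

Answer: 1111011111100101 (63461)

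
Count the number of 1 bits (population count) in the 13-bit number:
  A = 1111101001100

1111101001100
1-bits at positions (from bit 0 = LSB): 2, 3, 6, 8, 9, 10, 11, 12
Count = 8

Answer: 8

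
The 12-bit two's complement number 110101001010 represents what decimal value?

MSB is 1, so the value is negative. Find the magnitude:
1. Invert bits:  001010110101
2. Add 1:        001010110110  = 694
3. Apply sign:   -694

Answer: -694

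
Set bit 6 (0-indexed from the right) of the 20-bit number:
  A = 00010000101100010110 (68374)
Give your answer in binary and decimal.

Mask = 1 << 6 = 00000000000001000000
Bit 6 of A is 0, so OR-ing with the mask flips it to 1.
  00010000101100010110
| 00000000000001000000
----------------------
  00010000101101010110

Answer: 00010000101101010110 (68438)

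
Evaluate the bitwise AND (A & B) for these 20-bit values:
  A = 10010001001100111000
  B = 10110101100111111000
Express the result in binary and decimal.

Apply & to each column (1 only where both bits are 1):
  10010001001100111000
& 10110101100111111000
----------------------
  10010001000100111000

Answer: 10010001000100111000 (594232)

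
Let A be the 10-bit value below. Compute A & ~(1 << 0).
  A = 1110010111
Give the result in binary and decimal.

Mask = ~(1 << 0) = 1111111110
Bit 0 of A is 1, so AND-ing with the mask clears it to 0.
  1110010111
& 1111111110
------------
  1110010110

Answer: 1110010110 (918)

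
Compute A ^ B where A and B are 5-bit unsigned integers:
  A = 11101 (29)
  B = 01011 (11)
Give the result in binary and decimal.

Apply ^ to each column (1 where bits differ):
  11101
^ 01011
-------
  10110

Answer: 10110 (22)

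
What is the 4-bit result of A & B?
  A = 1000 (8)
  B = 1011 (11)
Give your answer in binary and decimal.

Apply & to each column (1 only where both bits are 1):
  1000
& 1011
------
  1000

Answer: 1000 (8)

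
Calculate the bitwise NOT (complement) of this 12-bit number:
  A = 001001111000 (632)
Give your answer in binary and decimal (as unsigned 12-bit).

Flip each bit (0->1, 1->0):
  001001111000
  110110000111

Answer: 110110000111 (3463)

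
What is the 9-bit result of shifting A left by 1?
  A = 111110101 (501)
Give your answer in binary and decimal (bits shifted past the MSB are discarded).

Shift left by 1: drop the top 1 bit(s), append 1 zero(s) on the right.
  111110101  ->  discard [1], keep [11110101], append 0
= 111101010

Answer: 111101010 (490)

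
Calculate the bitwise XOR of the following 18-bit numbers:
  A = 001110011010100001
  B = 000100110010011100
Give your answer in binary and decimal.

Apply ^ to each column (1 where bits differ):
  001110011010100001
^ 000100110010011100
--------------------
  001010101000111101

Answer: 001010101000111101 (43581)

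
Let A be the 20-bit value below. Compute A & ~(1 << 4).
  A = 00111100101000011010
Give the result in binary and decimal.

Mask = ~(1 << 4) = 11111111111111101111
Bit 4 of A is 1, so AND-ing with the mask clears it to 0.
  00111100101000011010
& 11111111111111101111
----------------------
  00111100101000001010

Answer: 00111100101000001010 (248330)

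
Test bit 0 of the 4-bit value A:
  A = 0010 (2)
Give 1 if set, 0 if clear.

Bit 0 is the 1st from the right.
  0010
     ^
That bit is 0.

Answer: 0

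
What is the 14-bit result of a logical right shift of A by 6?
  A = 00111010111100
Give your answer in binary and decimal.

Logical shift right by 6: drop the bottom 6 bit(s), prepend 6 zero(s) on the left.
  00111010111100  ->  keep [00111010], discard [111100], prepend 000000
= 00000000111010

Answer: 00000000111010 (58)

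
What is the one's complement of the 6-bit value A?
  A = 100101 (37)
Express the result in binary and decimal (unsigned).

Flip each bit (0->1, 1->0):
  100101
  011010

Answer: 011010 (26)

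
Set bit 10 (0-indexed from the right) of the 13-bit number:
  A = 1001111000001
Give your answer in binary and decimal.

Mask = 1 << 10 = 0010000000000
Bit 10 of A is 0, so OR-ing with the mask flips it to 1.
  1001111000001
| 0010000000000
---------------
  1011111000001

Answer: 1011111000001 (6081)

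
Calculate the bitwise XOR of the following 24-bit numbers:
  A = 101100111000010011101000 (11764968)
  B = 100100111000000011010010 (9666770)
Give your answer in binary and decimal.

Apply ^ to each column (1 where bits differ):
  101100111000010011101000
^ 100100111000000011010010
--------------------------
  001000000000010000111010

Answer: 001000000000010000111010 (2098234)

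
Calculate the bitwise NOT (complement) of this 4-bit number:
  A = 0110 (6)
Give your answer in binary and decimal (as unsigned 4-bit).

Flip each bit (0->1, 1->0):
  0110
  1001

Answer: 1001 (9)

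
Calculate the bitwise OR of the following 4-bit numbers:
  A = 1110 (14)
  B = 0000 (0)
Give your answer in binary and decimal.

Apply | to each column (1 where either bit is 1):
  1110
| 0000
------
  1110

Answer: 1110 (14)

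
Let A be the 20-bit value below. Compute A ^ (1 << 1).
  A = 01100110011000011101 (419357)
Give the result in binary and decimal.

Mask = 1 << 1 = 00000000000000000010
Bit 1 of A is 0; XOR with the mask flips it to 1.
  01100110011000011101
^ 00000000000000000010
----------------------
  01100110011000011111

Answer: 01100110011000011111 (419359)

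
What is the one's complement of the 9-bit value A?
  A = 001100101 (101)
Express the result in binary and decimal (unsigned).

Flip each bit (0->1, 1->0):
  001100101
  110011010

Answer: 110011010 (410)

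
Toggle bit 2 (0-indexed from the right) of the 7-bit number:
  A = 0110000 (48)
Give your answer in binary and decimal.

Mask = 1 << 2 = 0000100
Bit 2 of A is 0; XOR with the mask flips it to 1.
  0110000
^ 0000100
---------
  0110100

Answer: 0110100 (52)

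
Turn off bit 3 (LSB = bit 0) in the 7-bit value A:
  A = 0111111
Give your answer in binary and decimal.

Mask = ~(1 << 3) = 1110111
Bit 3 of A is 1, so AND-ing with the mask clears it to 0.
  0111111
& 1110111
---------
  0110111

Answer: 0110111 (55)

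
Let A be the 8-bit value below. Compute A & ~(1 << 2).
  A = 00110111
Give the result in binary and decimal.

Mask = ~(1 << 2) = 11111011
Bit 2 of A is 1, so AND-ing with the mask clears it to 0.
  00110111
& 11111011
----------
  00110011

Answer: 00110011 (51)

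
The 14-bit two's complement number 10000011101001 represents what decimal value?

MSB is 1, so the value is negative. Find the magnitude:
1. Invert bits:  01111100010110
2. Add 1:        01111100010111  = 7959
3. Apply sign:   -7959

Answer: -7959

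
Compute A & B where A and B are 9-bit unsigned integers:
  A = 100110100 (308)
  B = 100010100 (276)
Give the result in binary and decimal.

Apply & to each column (1 only where both bits are 1):
  100110100
& 100010100
-----------
  100010100

Answer: 100010100 (276)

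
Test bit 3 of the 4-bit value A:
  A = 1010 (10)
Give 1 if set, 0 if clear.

Bit 3 is the 4th from the right.
  1010
  ^
That bit is 1.

Answer: 1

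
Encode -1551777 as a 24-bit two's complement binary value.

1. Binary of +1551777:  000101111010110110100001
2. Invert bits:     111010000101001001011110
3. Add 1:           111010000101001001011111

Answer: 111010000101001001011111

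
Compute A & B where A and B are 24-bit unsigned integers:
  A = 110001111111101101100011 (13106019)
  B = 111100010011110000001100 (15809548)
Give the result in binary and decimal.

Apply & to each column (1 only where both bits are 1):
  110001111111101101100011
& 111100010011110000001100
--------------------------
  110000010011100000000000

Answer: 110000010011100000000000 (12662784)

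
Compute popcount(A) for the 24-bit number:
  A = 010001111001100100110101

010001111001100100110101
1-bits at positions (from bit 0 = LSB): 0, 2, 4, 5, 8, 11, 12, 15, 16, 17, 18, 22
Count = 12

Answer: 12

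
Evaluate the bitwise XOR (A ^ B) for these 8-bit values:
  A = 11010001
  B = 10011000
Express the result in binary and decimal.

Apply ^ to each column (1 where bits differ):
  11010001
^ 10011000
----------
  01001001

Answer: 01001001 (73)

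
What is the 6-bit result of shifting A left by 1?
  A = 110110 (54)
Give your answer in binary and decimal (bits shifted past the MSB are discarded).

Shift left by 1: drop the top 1 bit(s), append 1 zero(s) on the right.
  110110  ->  discard [1], keep [10110], append 0
= 101100

Answer: 101100 (44)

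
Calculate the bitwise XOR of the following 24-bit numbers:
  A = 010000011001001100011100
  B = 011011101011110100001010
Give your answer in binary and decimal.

Apply ^ to each column (1 where bits differ):
  010000011001001100011100
^ 011011101011110100001010
--------------------------
  001011110010111000010110

Answer: 001011110010111000010110 (3091990)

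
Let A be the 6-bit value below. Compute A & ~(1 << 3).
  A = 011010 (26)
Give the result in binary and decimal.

Mask = ~(1 << 3) = 110111
Bit 3 of A is 1, so AND-ing with the mask clears it to 0.
  011010
& 110111
--------
  010010

Answer: 010010 (18)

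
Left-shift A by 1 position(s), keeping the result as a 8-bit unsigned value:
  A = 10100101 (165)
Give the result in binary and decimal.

Shift left by 1: drop the top 1 bit(s), append 1 zero(s) on the right.
  10100101  ->  discard [1], keep [0100101], append 0
= 01001010

Answer: 01001010 (74)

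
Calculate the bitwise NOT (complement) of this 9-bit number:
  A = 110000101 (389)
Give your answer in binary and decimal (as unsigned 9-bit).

Flip each bit (0->1, 1->0):
  110000101
  001111010

Answer: 001111010 (122)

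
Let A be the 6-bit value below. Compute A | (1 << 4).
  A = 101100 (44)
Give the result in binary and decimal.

Mask = 1 << 4 = 010000
Bit 4 of A is 0, so OR-ing with the mask flips it to 1.
  101100
| 010000
--------
  111100

Answer: 111100 (60)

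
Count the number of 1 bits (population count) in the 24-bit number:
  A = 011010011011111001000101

011010011011111001000101
1-bits at positions (from bit 0 = LSB): 0, 2, 6, 9, 10, 11, 12, 13, 15, 16, 19, 21, 22
Count = 13

Answer: 13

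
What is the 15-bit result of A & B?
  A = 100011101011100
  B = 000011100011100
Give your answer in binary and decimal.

Apply & to each column (1 only where both bits are 1):
  100011101011100
& 000011100011100
-----------------
  000011100011100

Answer: 000011100011100 (1820)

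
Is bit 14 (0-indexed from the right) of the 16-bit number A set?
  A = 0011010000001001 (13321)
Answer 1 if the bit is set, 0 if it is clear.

Bit 14 is the 15th from the right.
  0011010000001001
   ^
That bit is 0.

Answer: 0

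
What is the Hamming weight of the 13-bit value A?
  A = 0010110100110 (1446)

0010110100110
1-bits at positions (from bit 0 = LSB): 1, 2, 5, 7, 8, 10
Count = 6

Answer: 6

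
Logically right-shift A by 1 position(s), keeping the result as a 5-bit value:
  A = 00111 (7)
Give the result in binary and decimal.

Logical shift right by 1: drop the bottom 1 bit(s), prepend 1 zero(s) on the left.
  00111  ->  keep [0011], discard [1], prepend 0
= 00011

Answer: 00011 (3)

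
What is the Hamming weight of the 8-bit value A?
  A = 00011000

00011000
1-bits at positions (from bit 0 = LSB): 3, 4
Count = 2

Answer: 2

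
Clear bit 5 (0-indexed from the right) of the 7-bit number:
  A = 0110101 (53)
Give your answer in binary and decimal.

Mask = ~(1 << 5) = 1011111
Bit 5 of A is 1, so AND-ing with the mask clears it to 0.
  0110101
& 1011111
---------
  0010101

Answer: 0010101 (21)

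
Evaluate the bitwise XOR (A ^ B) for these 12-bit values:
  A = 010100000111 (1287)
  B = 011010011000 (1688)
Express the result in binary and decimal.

Apply ^ to each column (1 where bits differ):
  010100000111
^ 011010011000
--------------
  001110011111

Answer: 001110011111 (927)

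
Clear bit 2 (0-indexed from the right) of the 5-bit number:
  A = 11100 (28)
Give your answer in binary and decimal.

Mask = ~(1 << 2) = 11011
Bit 2 of A is 1, so AND-ing with the mask clears it to 0.
  11100
& 11011
-------
  11000

Answer: 11000 (24)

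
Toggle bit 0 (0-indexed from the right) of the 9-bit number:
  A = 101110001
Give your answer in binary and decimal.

Mask = 1 << 0 = 000000001
Bit 0 of A is 1; XOR with the mask flips it to 0.
  101110001
^ 000000001
-----------
  101110000

Answer: 101110000 (368)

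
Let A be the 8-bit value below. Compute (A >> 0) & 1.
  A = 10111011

Bit 0 is the 1st from the right.
  10111011
         ^
That bit is 1.

Answer: 1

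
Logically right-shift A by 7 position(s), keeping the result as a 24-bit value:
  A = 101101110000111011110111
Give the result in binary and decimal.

Logical shift right by 7: drop the bottom 7 bit(s), prepend 7 zero(s) on the left.
  101101110000111011110111  ->  keep [10110111000011101], discard [1110111], prepend 0000000
= 000000010110111000011101

Answer: 000000010110111000011101 (93725)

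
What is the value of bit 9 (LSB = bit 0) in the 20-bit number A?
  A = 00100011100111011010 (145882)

Bit 9 is the 10th from the right.
  00100011100111011010
            ^
That bit is 0.

Answer: 0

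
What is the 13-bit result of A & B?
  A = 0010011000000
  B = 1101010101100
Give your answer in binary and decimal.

Apply & to each column (1 only where both bits are 1):
  0010011000000
& 1101010101100
---------------
  0000010000000

Answer: 0000010000000 (128)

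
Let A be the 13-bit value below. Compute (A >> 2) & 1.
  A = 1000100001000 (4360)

Bit 2 is the 3rd from the right.
  1000100001000
            ^
That bit is 0.

Answer: 0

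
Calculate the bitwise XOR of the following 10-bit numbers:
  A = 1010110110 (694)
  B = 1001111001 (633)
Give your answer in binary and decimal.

Apply ^ to each column (1 where bits differ):
  1010110110
^ 1001111001
------------
  0011001111

Answer: 0011001111 (207)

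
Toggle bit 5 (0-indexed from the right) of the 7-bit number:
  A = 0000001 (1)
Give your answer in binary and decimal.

Mask = 1 << 5 = 0100000
Bit 5 of A is 0; XOR with the mask flips it to 1.
  0000001
^ 0100000
---------
  0100001

Answer: 0100001 (33)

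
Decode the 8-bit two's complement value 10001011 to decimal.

MSB is 1, so the value is negative. Find the magnitude:
1. Invert bits:  01110100
2. Add 1:        01110101  = 117
3. Apply sign:   -117

Answer: -117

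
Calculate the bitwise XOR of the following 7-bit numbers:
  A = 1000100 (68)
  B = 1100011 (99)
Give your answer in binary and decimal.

Apply ^ to each column (1 where bits differ):
  1000100
^ 1100011
---------
  0100111

Answer: 0100111 (39)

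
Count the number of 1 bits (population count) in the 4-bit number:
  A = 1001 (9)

1001
1-bits at positions (from bit 0 = LSB): 0, 3
Count = 2

Answer: 2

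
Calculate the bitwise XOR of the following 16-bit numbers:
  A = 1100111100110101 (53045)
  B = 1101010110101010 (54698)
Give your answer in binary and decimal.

Apply ^ to each column (1 where bits differ):
  1100111100110101
^ 1101010110101010
------------------
  0001101010011111

Answer: 0001101010011111 (6815)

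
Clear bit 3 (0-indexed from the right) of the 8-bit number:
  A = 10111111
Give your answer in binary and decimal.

Mask = ~(1 << 3) = 11110111
Bit 3 of A is 1, so AND-ing with the mask clears it to 0.
  10111111
& 11110111
----------
  10110111

Answer: 10110111 (183)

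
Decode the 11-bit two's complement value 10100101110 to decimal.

MSB is 1, so the value is negative. Find the magnitude:
1. Invert bits:  01011010001
2. Add 1:        01011010010  = 722
3. Apply sign:   -722

Answer: -722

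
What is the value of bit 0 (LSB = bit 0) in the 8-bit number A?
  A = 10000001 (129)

Bit 0 is the 1st from the right.
  10000001
         ^
That bit is 1.

Answer: 1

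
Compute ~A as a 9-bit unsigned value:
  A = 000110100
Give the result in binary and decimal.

Flip each bit (0->1, 1->0):
  000110100
  111001011

Answer: 111001011 (459)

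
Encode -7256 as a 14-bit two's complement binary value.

1. Binary of +7256:  01110001011000
2. Invert bits:     10001110100111
3. Add 1:           10001110101000

Answer: 10001110101000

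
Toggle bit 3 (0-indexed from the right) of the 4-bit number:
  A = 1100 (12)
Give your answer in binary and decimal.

Mask = 1 << 3 = 1000
Bit 3 of A is 1; XOR with the mask flips it to 0.
  1100
^ 1000
------
  0100

Answer: 0100 (4)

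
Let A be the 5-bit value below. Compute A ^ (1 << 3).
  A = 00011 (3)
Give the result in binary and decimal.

Mask = 1 << 3 = 01000
Bit 3 of A is 0; XOR with the mask flips it to 1.
  00011
^ 01000
-------
  01011

Answer: 01011 (11)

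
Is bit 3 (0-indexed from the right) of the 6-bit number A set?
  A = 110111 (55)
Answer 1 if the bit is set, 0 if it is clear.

Bit 3 is the 4th from the right.
  110111
    ^
That bit is 0.

Answer: 0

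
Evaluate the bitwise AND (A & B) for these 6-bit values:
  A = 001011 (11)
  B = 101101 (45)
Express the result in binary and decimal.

Apply & to each column (1 only where both bits are 1):
  001011
& 101101
--------
  001001

Answer: 001001 (9)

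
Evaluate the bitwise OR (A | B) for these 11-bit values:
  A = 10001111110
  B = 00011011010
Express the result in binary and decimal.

Apply | to each column (1 where either bit is 1):
  10001111110
| 00011011010
-------------
  10011111110

Answer: 10011111110 (1278)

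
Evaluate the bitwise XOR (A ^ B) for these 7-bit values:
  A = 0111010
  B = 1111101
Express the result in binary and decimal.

Apply ^ to each column (1 where bits differ):
  0111010
^ 1111101
---------
  1000111

Answer: 1000111 (71)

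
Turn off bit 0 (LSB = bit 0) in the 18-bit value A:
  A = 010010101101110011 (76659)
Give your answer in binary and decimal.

Mask = ~(1 << 0) = 111111111111111110
Bit 0 of A is 1, so AND-ing with the mask clears it to 0.
  010010101101110011
& 111111111111111110
--------------------
  010010101101110010

Answer: 010010101101110010 (76658)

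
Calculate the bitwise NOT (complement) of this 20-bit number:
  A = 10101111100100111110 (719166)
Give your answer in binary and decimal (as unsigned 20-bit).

Flip each bit (0->1, 1->0):
  10101111100100111110
  01010000011011000001

Answer: 01010000011011000001 (329409)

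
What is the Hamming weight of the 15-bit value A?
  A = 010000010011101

010000010011101
1-bits at positions (from bit 0 = LSB): 0, 2, 3, 4, 7, 13
Count = 6

Answer: 6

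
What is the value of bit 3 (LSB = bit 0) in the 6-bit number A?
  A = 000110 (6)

Bit 3 is the 4th from the right.
  000110
    ^
That bit is 0.

Answer: 0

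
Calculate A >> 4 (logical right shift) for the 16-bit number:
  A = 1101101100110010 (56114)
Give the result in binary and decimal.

Logical shift right by 4: drop the bottom 4 bit(s), prepend 4 zero(s) on the left.
  1101101100110010  ->  keep [110110110011], discard [0010], prepend 0000
= 0000110110110011

Answer: 0000110110110011 (3507)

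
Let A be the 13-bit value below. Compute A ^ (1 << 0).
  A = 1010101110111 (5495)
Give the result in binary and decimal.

Mask = 1 << 0 = 0000000000001
Bit 0 of A is 1; XOR with the mask flips it to 0.
  1010101110111
^ 0000000000001
---------------
  1010101110110

Answer: 1010101110110 (5494)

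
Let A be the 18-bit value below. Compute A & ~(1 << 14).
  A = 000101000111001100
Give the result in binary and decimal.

Mask = ~(1 << 14) = 111011111111111111
Bit 14 of A is 1, so AND-ing with the mask clears it to 0.
  000101000111001100
& 111011111111111111
--------------------
  000001000111001100

Answer: 000001000111001100 (4556)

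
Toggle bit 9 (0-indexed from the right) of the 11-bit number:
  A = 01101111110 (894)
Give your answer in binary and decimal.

Mask = 1 << 9 = 01000000000
Bit 9 of A is 1; XOR with the mask flips it to 0.
  01101111110
^ 01000000000
-------------
  00101111110

Answer: 00101111110 (382)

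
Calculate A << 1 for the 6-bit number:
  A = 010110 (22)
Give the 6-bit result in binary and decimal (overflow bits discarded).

Shift left by 1: drop the top 1 bit(s), append 1 zero(s) on the right.
  010110  ->  discard [0], keep [10110], append 0
= 101100

Answer: 101100 (44)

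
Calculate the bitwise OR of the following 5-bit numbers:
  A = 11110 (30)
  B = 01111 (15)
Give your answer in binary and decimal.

Apply | to each column (1 where either bit is 1):
  11110
| 01111
-------
  11111

Answer: 11111 (31)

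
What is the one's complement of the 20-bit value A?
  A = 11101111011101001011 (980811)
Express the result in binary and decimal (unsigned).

Flip each bit (0->1, 1->0):
  11101111011101001011
  00010000100010110100

Answer: 00010000100010110100 (67764)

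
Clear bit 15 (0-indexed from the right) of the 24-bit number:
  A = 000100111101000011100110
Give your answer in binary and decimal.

Mask = ~(1 << 15) = 111111110111111111111111
Bit 15 of A is 1, so AND-ing with the mask clears it to 0.
  000100111101000011100110
& 111111110111111111111111
--------------------------
  000100110101000011100110

Answer: 000100110101000011100110 (1265894)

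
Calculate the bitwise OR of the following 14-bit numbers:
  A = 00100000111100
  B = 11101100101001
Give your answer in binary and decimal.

Apply | to each column (1 where either bit is 1):
  00100000111100
| 11101100101001
----------------
  11101100111101

Answer: 11101100111101 (15165)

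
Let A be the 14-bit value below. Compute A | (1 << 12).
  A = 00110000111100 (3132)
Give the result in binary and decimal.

Mask = 1 << 12 = 01000000000000
Bit 12 of A is 0, so OR-ing with the mask flips it to 1.
  00110000111100
| 01000000000000
----------------
  01110000111100

Answer: 01110000111100 (7228)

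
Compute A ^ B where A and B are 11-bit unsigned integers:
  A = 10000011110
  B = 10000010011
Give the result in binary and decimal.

Apply ^ to each column (1 where bits differ):
  10000011110
^ 10000010011
-------------
  00000001101

Answer: 00000001101 (13)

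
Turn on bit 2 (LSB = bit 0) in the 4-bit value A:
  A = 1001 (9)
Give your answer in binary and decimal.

Mask = 1 << 2 = 0100
Bit 2 of A is 0, so OR-ing with the mask flips it to 1.
  1001
| 0100
------
  1101

Answer: 1101 (13)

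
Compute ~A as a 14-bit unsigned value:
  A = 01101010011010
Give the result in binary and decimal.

Flip each bit (0->1, 1->0):
  01101010011010
  10010101100101

Answer: 10010101100101 (9573)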